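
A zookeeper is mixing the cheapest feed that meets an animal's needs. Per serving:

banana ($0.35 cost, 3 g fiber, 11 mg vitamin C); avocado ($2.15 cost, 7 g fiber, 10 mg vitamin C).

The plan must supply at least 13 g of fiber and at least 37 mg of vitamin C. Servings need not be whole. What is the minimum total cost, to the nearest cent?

$1.52

A basic optimal solution has at most two foods positive. Try each food alone and each pair with both targets met exactly.
banana only: max(13/3, 37/11) = 4.333 servings → $1.52.
avocado only: max(13/7, 37/10) = 3.7 servings → $7.96.
banana + avocado with both tight: 2.745 servings and 0.6809 servings → $2.42.
The minimum over all feasible corners is $1.52.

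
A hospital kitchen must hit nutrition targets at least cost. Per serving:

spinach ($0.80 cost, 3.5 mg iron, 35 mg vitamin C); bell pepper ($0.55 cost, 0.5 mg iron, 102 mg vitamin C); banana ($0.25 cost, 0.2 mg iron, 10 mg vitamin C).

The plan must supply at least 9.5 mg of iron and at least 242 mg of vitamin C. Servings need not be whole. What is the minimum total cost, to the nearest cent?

$2.83

For a min-cost LP with two ≥-constraints, a basic feasible solution has at most two positive variables.
spinach only: max(9.5/3.5, 242/35) = 6.914 servings → $5.53.
bell pepper only: max(9.5/0.5, 242/102) = 19 servings → $10.45.
banana only: max(9.5/0.2, 242/10) = 47.5 servings → $11.88.
spinach + bell pepper with both tight: 2.498 servings and 1.515 servings → $2.83.
spinach + banana with both tight: 1.664 servings and 18.38 servings → $5.93.
bell pepper + banana: intersection lies outside the first quadrant.
Cheapest feasible corner: $2.83.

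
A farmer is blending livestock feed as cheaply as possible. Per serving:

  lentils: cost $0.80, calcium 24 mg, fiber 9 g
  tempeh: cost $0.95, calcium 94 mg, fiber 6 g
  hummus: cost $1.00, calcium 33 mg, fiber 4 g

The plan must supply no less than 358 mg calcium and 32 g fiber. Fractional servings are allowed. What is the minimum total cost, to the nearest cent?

At the optimum either one food covers both requirements or two foods hit both targets exactly; no other combination can be cheaper.
lentils only: max(358/24, 32/9) = 14.92 servings → $11.93.
tempeh only: max(358/94, 32/6) = 5.333 servings → $5.07.
hummus only: max(358/33, 32/4) = 10.85 servings → $10.85.
lentils + tempeh with both tight: 1.225 servings and 3.496 servings → $4.30.
lentils + hummus: the both-tight solution has a negative serving — not a feasible corner.
tempeh + hummus with both tight: 2.112 servings and 4.831 servings → $6.84.
So the least-cost plan costs $4.30.

$4.30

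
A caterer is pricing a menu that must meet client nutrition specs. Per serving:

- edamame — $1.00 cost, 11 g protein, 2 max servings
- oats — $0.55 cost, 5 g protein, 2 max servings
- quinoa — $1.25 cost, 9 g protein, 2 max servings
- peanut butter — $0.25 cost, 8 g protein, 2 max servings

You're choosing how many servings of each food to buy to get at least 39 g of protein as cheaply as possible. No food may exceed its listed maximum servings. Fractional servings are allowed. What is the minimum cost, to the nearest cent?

$2.61

Cost per g of protein: peanut butter $0.0312, edamame $0.0909, oats $0.1100, quinoa $0.1389.
Take 2 servings of peanut butter: +16.0 g protein for $0.50 (total $0.50, still need 23.0 g).
Take 2 servings of edamame: +22.0 g protein for $2.00 (total $2.50, still need 1.0 g).
Take 0.2 servings of oats: +1.0 g protein for $0.11 (total $2.61, still need 0.0 g).
Filling from the cheapest source first is optimal under one linear minimum: $2.61.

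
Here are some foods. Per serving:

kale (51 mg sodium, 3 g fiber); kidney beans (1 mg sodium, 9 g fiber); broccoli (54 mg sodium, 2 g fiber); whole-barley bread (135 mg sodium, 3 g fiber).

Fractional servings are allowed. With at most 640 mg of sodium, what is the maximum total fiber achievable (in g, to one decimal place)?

5760.0 g

Fiber per mg sodium: kidney beans 9, kale 0.05882, broccoli 0.03704, whole-barley bread 0.02222.
With no serving limits, spend the whole sodium allowance on kidney beans: 640 mg / 1 mg × 9 g = 5760.0 g.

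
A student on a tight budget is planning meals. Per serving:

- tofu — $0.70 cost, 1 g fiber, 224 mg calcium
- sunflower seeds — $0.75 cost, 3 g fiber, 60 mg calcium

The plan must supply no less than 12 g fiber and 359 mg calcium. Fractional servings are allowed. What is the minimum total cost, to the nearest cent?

$3.26

For a min-cost LP with two ≥-constraints, a basic feasible solution has at most two positive variables.
tofu only: max(12/1, 359/224) = 12 servings → $8.40.
sunflower seeds only: max(12/3, 359/60) = 5.983 servings → $4.49.
tofu + sunflower seeds with both tight: 0.5833 servings and 3.806 servings → $3.26.
So the least-cost plan costs $3.26.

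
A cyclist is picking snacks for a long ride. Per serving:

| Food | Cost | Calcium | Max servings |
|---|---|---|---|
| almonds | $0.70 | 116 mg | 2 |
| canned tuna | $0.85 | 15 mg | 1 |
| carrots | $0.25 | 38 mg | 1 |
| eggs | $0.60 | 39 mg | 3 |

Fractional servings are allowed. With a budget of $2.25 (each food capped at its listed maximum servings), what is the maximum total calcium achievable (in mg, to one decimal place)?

309.0 mg

Calcium per dollar: almonds 165.7, carrots 152, eggs 65, canned tuna 17.65.
Take 2 servings of almonds: spends $1.40, +232.0 mg calcium (running total 232.0 mg).
Take 1 serving of carrots: spends $0.25, +38.0 mg calcium (running total 270.0 mg).
Take 1 serving of eggs: spends $0.60, +39.0 mg calcium (running total 309.0 mg).
Greedy by best ratio exhausts the cost allowance optimally: 309.0 mg.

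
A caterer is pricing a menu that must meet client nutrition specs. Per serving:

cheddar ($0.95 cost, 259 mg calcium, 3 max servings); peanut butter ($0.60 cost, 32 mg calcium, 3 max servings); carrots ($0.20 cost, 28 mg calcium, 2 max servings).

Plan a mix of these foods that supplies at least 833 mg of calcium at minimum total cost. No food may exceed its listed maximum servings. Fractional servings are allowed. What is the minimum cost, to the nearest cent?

Cost per mg of calcium: cheddar $0.0037, carrots $0.0071, peanut butter $0.0187.
Take 3 servings of cheddar: +777.0 mg calcium for $2.85 (total $2.85, still need 56.0 mg).
Take 2 servings of carrots: +56.0 mg calcium for $0.40 (total $3.25, still need 0.0 mg).
Filling from the cheapest source first is optimal under one linear minimum: $3.25.

$3.25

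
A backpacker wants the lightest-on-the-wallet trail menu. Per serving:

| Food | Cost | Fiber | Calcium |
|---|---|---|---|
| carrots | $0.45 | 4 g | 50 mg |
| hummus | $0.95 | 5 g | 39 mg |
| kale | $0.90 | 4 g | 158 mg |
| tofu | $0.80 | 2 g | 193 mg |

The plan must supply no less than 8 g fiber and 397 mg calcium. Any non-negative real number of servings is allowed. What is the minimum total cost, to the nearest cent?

A basic optimal solution has at most two foods positive. Try each food alone and each pair with both targets met exactly.
carrots only: max(8/4, 397/50) = 7.94 servings → $3.57.
hummus only: max(8/5, 397/39) = 10.18 servings → $9.67.
kale only: max(8/4, 397/158) = 2.513 servings → $2.26.
tofu only: max(8/2, 397/193) = 4 servings → $3.20.
carrots + hummus: the both-tight solution has a negative serving — not a feasible corner.
carrots + kale with both targets exact would need a negative amount; discard.
carrots + tofu with both tight: 1.116 servings and 1.768 servings → $1.92.
hummus + kale with both targets exact would need a negative amount; discard.
hummus + tofu with both tight: 0.8455 servings and 1.886 servings → $2.31.
kale + tofu with both tight: 1.645 servings and 0.7105 servings → $2.05.
So the least-cost plan costs $1.92.

$1.92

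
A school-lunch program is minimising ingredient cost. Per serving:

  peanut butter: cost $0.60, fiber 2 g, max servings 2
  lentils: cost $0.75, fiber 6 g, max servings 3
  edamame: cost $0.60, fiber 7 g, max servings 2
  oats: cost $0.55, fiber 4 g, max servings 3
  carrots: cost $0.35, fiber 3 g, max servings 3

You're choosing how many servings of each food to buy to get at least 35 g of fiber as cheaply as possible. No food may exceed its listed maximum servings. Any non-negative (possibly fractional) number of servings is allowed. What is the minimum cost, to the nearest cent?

Cost per g of fiber: edamame $0.0857, carrots $0.1167, lentils $0.1250, oats $0.1375, peanut butter $0.3000.
Take 2 servings of edamame: +14.0 g fiber for $1.20 (total $1.20, still need 21.0 g).
Take 3 servings of carrots: +9.0 g fiber for $1.05 (total $2.25, still need 12.0 g).
Take 2 servings of lentils: +12.0 g fiber for $1.50 (total $3.75, still need 0.0 g).
Filling from the cheapest source first is optimal under one linear minimum: $3.75.

$3.75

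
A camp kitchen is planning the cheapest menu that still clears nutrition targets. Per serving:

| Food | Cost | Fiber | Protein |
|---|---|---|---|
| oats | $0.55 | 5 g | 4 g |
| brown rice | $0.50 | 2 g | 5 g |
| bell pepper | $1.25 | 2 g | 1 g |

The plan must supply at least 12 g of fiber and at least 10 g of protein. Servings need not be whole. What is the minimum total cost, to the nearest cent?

oats only: max(12/5, 10/4) = 2.5 servings → $1.38.
brown rice only: max(12/2, 10/5) = 6 servings → $3.00.
bell pepper only: max(12/2, 10/1) = 10 servings → $12.50.
oats + brown rice with both tight: 2.353 servings and 0.1176 servings → $1.35.
oats + bell pepper: intersection lies outside the first quadrant.
brown rice + bell pepper with both tight: 1 serving and 5 servings → $6.75.
Cheapest feasible corner: $1.35.

$1.35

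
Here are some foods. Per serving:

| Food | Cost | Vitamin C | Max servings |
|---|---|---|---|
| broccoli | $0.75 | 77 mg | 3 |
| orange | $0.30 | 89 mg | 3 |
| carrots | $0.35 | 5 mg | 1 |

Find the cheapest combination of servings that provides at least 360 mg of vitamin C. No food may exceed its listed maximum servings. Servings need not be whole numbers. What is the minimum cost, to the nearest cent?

$1.81

Cost per mg of vitamin C: orange $0.0034, broccoli $0.0097, carrots $0.0700.
Take 3 servings of orange: +267.0 mg vitamin C for $0.90 (total $0.90, still need 93.0 mg).
Take 1.208 servings of broccoli: +93.0 mg vitamin C for $0.91 (total $1.81, still need 0.0 mg).
Filling from the cheapest source first is optimal under one linear minimum: $1.81.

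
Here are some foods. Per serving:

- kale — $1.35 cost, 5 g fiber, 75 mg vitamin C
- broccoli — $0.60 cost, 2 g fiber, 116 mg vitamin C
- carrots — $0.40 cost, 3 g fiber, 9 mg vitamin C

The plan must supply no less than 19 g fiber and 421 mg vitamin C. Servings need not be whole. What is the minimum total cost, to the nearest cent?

$3.64

The cheapest plan sits at a corner of the feasible region — with two constraints it uses at most two foods.
kale only: max(19/5, 421/75) = 5.613 servings → $7.58.
broccoli only: max(19/2, 421/116) = 9.5 servings → $5.70.
carrots only: max(19/3, 421/9) = 46.78 servings → $18.71.
kale + broccoli with both tight: 3.167 servings and 1.581 servings → $5.22.
kale + carrots: intersection lies outside the first quadrant.
broccoli + carrots with both tight: 3.309 servings and 4.127 servings → $3.64.
The minimum over all feasible corners is $3.64.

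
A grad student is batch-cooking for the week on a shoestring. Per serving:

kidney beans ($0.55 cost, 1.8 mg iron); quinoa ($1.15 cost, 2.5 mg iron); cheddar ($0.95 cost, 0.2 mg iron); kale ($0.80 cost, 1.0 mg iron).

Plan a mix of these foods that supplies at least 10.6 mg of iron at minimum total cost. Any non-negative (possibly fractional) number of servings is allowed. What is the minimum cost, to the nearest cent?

$3.24

Cost per mg of iron: kidney beans $0.3056, quinoa $0.4600, kale $0.8000, cheddar $4.7500.
With no serving limits, use only kidney beans: 10.6 mg / 1.8 mg = 5.889 servings × $0.55 = $3.24.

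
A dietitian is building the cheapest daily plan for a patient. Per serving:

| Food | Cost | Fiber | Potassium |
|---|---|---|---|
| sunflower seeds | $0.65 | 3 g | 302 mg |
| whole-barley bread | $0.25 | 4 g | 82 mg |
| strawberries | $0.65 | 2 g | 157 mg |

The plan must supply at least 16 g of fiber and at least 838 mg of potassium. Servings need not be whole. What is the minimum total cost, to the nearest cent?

$1.98

sunflower seeds only: max(16/3, 838/302) = 5.333 servings → $3.47.
whole-barley bread only: max(16/4, 838/82) = 10.22 servings → $2.55.
strawberries only: max(16/2, 838/157) = 8 servings → $5.20.
sunflower seeds + whole-barley bread with both tight: 2.121 servings and 2.41 servings → $1.98.
sunflower seeds + strawberries: intersection lies outside the first quadrant.
whole-barley bread + strawberries with both tight: 1.802 servings and 4.397 servings → $3.31.
So the least-cost plan costs $1.98.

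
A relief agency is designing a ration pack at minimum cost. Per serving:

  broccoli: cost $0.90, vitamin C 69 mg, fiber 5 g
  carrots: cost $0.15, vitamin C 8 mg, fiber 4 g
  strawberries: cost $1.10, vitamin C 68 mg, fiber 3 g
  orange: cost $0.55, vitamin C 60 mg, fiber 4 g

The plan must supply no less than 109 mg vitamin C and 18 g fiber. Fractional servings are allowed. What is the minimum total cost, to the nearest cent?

$1.24

With two linear requirements the optimum uses one or two foods; enumerate the corners.
broccoli only: max(109/69, 18/5) = 3.6 servings → $3.24.
carrots only: max(109/8, 18/4) = 13.62 servings → $2.04.
strawberries only: max(109/68, 18/3) = 6 servings → $6.60.
orange only: max(109/60, 18/4) = 4.5 servings → $2.48.
broccoli + carrots with both tight: 1.237 servings and 2.953 servings → $1.56.
broccoli + strawberries with both targets exact would need a negative amount; discard.
broccoli + orange: the both-tight solution has a negative serving — not a feasible corner.
carrots + strawberries with both tight: 3.617 servings and 1.177 servings → $1.84.
carrots + orange with both tight: 3.096 servings and 1.404 servings → $1.24.
strawberries + orange: intersection lies outside the first quadrant.
So the least-cost plan costs $1.24.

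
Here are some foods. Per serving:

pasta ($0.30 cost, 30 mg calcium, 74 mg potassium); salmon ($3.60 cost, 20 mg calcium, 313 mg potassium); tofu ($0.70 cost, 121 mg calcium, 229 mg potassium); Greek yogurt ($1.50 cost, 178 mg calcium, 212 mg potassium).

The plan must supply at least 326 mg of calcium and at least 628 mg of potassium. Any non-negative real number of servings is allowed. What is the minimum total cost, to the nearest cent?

Minimising a linear cost over {calcium ≥ 326, potassium ≥ 628, servings ≥ 0} — the optimum is at a vertex, using one or two foods.
pasta only: max(326/30, 628/74) = 10.87 servings → $3.26.
salmon only: max(326/20, 628/313) = 16.3 servings → $58.68.
tofu only: max(326/121, 628/229) = 2.742 servings → $1.92.
Greek yogurt only: max(326/178, 628/212) = 2.962 servings → $4.44.
pasta + salmon with both targets exact would need a negative amount; discard.
pasta + tofu with both tight: 0.6401 servings and 2.536 servings → $1.97.
pasta + Greek yogurt with both tight: 6.264 servings and 0.7757 servings → $3.04.
salmon + tofu with both tight: 0.04007 servings and 2.688 servings → $2.03.
salmon + Greek yogurt with both tight: 0.829 servings and 1.738 servings → $5.59.
tofu + Greek yogurt with both targets exact would need a negative amount; discard.
So the least-cost plan costs $1.92.

$1.92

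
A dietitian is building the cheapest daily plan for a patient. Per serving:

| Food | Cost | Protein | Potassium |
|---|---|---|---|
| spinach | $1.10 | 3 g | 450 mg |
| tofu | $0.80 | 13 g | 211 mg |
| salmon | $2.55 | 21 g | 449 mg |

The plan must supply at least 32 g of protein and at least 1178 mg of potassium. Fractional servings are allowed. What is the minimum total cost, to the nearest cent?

$3.47

spinach only: max(32/3, 1178/450) = 10.67 servings → $11.73.
tofu only: max(32/13, 1178/211) = 5.583 servings → $4.47.
salmon only: max(32/21, 1178/449) = 2.624 servings → $6.69.
spinach + tofu with both tight: 1.641 servings and 2.083 servings → $3.47.
spinach + salmon with both tight: 1.28 servings and 1.341 servings → $4.83.
tofu + salmon: intersection lies outside the first quadrant.
The minimum over all feasible corners is $3.47.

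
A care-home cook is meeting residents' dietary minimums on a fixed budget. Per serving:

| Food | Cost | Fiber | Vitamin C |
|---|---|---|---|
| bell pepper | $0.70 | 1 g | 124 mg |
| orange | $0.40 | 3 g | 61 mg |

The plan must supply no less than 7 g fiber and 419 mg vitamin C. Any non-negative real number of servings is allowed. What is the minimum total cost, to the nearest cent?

$2.45

An LP optimum is at a vertex; with two nutrient constraints at most two foods are used. Check each candidate.
bell pepper only: max(7/1, 419/124) = 7 servings → $4.90.
orange only: max(7/3, 419/61) = 6.869 servings → $2.75.
bell pepper + orange with both tight: 2.669 servings and 1.444 servings → $2.45.
The minimum over all feasible corners is $2.45.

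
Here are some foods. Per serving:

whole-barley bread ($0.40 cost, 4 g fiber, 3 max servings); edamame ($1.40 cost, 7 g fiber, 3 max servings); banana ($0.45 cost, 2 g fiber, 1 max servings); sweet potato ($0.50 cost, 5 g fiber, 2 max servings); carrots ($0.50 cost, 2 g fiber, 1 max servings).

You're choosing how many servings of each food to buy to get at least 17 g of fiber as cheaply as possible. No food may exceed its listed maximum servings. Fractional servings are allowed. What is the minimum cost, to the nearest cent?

$1.70

Cost per g of fiber: whole-barley bread $0.1000, sweet potato $0.1000, edamame $0.2000, banana $0.2250, carrots $0.2500.
Take 3 servings of whole-barley bread: +12.0 g fiber for $1.20 (total $1.20, still need 5.0 g).
Take 1 serving of sweet potato: +5.0 g fiber for $0.50 (total $1.70, still need 0.0 g).
Greedy by cheapest-per-g is optimal for a single linear constraint, so the minimum cost is $1.70.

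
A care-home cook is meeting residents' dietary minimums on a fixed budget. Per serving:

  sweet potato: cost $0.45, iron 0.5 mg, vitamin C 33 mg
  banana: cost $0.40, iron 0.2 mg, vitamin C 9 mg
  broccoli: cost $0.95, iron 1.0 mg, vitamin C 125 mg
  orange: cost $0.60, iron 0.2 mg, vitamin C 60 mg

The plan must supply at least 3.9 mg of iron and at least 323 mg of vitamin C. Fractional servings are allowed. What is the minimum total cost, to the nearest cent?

Two binding constraints pin down two serving amounts, so the optimal mix uses at most two foods. The candidates are each food alone (scaled to the tighter of iron/vitamin C) and each pair with both constraints tight.
sweet potato only: max(3.9/0.5, 323/33) = 9.788 servings → $4.40.
banana only: max(3.9/0.2, 323/9) = 35.89 servings → $14.36.
broccoli only: max(3.9/1.0, 323/125) = 3.9 servings → $3.71.
orange only: max(3.9/0.2, 323/60) = 19.5 servings → $11.70.
sweet potato + banana: intersection lies outside the first quadrant.
sweet potato + broccoli with both tight: 5.576 servings and 1.112 servings → $3.57.
sweet potato + orange with both tight: 7.239 servings and 1.402 servings → $4.10.
banana + broccoli with both tight: 10.28 servings and 1.844 servings → $5.86.
banana + orange with both tight: 16.61 servings and 2.892 servings → $8.38.
broccoli + orange: the both-tight solution has a negative serving — not a feasible corner.
So the least-cost plan costs $3.57.

$3.57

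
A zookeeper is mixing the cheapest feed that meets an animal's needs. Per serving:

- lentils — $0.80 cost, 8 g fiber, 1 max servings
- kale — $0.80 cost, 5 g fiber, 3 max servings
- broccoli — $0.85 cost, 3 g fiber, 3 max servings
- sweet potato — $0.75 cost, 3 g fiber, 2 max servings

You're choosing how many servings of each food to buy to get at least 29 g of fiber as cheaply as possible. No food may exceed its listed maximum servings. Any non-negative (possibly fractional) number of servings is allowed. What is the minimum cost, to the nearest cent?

$4.70

Cost per g of fiber: lentils $0.1000, kale $0.1600, sweet potato $0.2500, broccoli $0.2833.
Take 1 serving of lentils: +8.0 g fiber for $0.80 (total $0.80, still need 21.0 g).
Take 3 servings of kale: +15.0 g fiber for $2.40 (total $3.20, still need 6.0 g).
Take 2 servings of sweet potato: +6.0 g fiber for $1.50 (total $4.70, still need 0.0 g).
Greedy by cheapest-per-g is optimal for a single linear constraint, so the minimum cost is $4.70.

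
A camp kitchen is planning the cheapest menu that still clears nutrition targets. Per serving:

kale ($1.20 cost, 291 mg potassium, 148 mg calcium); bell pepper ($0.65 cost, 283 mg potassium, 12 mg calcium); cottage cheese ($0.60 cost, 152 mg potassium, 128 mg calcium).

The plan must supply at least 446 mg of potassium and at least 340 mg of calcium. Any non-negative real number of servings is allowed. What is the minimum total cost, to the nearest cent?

$1.69

kale only: max(446/291, 340/148) = 2.297 servings → $2.76.
bell pepper only: max(446/283, 340/12) = 28.33 servings → $18.42.
cottage cheese only: max(446/152, 340/128) = 2.934 servings → $1.76.
kale + bell pepper: intersection lies outside the first quadrant.
kale + cottage cheese with both tight: 0.3666 servings and 2.232 servings → $1.78.
bell pepper + cottage cheese with both tight: 0.1572 servings and 2.642 servings → $1.69.
So the least-cost plan costs $1.69.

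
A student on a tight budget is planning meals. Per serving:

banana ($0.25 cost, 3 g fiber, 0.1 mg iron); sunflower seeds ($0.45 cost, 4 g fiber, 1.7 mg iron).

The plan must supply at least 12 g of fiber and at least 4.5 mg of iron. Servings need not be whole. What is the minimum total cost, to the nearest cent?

$1.31

At the optimum either one food covers both requirements or two foods hit both targets exactly; no other combination can be cheaper.
banana only: max(12/3, 4.5/0.1) = 45 servings → $11.25.
sunflower seeds only: max(12/4, 4.5/1.7) = 3 servings → $1.35.
banana + sunflower seeds with both tight: 0.5106 servings and 2.617 servings → $1.31.
So the least-cost plan costs $1.31.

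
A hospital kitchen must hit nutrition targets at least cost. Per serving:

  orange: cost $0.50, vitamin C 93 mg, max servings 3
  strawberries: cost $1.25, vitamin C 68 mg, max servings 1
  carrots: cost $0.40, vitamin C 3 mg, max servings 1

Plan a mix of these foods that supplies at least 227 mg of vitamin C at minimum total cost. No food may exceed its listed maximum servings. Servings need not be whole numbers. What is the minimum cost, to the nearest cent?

$1.22

Cost per mg of vitamin C: orange $0.0054, strawberries $0.0184, carrots $0.1333.
Take 2.441 servings of orange: +227.0 mg vitamin C for $1.22 (total $1.22, still need 0.0 mg).
Greedy by cheapest-per-mg is optimal for a single linear constraint, so the minimum cost is $1.22.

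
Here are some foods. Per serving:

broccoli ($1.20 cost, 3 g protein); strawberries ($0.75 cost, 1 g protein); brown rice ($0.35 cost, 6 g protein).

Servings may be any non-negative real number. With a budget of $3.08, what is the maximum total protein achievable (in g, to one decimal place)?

52.8 g

Protein per dollar: brown rice 17.14, broccoli 2.5, strawberries 1.333.
With no serving limits, spend the whole cost allowance on brown rice: $3.08 / $0.35 × 6 g = 52.8 g.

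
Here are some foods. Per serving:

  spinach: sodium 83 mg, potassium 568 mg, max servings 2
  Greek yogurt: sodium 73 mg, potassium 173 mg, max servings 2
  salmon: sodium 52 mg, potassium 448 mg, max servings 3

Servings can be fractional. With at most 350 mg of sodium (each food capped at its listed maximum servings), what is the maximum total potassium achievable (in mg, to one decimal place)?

2546.4 mg

Potassium per mg sodium: salmon 8.615, spinach 6.843, Greek yogurt 2.37.
Take 3 servings of salmon: uses 156 mg sodium, +1344.0 mg potassium (running total 1344.0 mg).
Take 2 servings of spinach: uses 166 mg sodium, +1136.0 mg potassium (running total 2480.0 mg).
Take 0.3836 servings of Greek yogurt: uses 28 mg sodium, +66.4 mg potassium (running total 2546.4 mg).
Filling greedily by potassium-per-mg sodium is optimal for one linear limit, giving 2546.4 mg.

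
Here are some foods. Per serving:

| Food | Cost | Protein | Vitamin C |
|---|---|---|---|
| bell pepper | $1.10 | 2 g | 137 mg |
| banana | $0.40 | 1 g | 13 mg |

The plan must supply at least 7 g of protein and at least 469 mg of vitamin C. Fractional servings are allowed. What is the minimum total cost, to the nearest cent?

$3.82

Minimising a linear cost over {protein ≥ 7, vitamin C ≥ 469, servings ≥ 0} — the optimum is at a vertex, using one or two foods.
bell pepper only: max(7/2, 469/137) = 3.5 servings → $3.85.
banana only: max(7/1, 469/13) = 36.08 servings → $14.43.
bell pepper + banana with both tight: 3.405 servings and 0.1892 servings → $3.82.
Cheapest feasible corner: $3.82.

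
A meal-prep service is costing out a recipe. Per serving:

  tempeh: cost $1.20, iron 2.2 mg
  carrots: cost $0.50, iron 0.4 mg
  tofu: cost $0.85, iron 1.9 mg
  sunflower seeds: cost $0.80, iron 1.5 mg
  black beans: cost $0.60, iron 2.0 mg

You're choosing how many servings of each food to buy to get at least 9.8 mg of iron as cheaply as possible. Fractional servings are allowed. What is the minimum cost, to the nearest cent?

$2.94

Cost per mg of iron: black beans $0.3000, tofu $0.4474, sunflower seeds $0.5333, tempeh $0.5455, carrots $1.2500.
With no serving limits, use only black beans: 9.8 mg / 2.0 mg = 4.9 servings × $0.60 = $2.94.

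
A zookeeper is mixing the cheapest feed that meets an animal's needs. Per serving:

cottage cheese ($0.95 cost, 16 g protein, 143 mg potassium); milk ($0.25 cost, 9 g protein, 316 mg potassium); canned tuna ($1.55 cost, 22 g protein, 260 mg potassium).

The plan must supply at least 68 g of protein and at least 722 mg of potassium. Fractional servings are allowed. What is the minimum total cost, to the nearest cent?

$1.89

Compare the cost at each extreme point of the feasible region.
cottage cheese only: max(68/16, 722/143) = 5.049 servings → $4.80.
milk only: max(68/9, 722/316) = 7.556 servings → $1.89.
canned tuna only: max(68/22, 722/260) = 3.091 servings → $4.79.
cottage cheese + milk with both tight: 3.977 servings and 0.485 servings → $3.90.
cottage cheese + canned tuna with both tight: 1.771 servings and 1.803 servings → $4.48.
milk + canned tuna: intersection lies outside the first quadrant.
So the least-cost plan costs $1.89.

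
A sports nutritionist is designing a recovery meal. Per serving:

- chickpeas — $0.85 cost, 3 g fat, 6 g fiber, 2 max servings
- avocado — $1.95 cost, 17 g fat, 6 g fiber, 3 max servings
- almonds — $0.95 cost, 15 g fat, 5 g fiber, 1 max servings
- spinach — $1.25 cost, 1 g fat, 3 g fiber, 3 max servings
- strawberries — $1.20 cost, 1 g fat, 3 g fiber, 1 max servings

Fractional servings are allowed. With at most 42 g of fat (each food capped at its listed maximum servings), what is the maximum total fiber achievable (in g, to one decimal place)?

35.3 g

Fiber per g fat: spinach 3, strawberries 3, chickpeas 2, avocado 0.3529, almonds 0.3333.
Take 3 servings of spinach: uses 3 g fat, +9.0 g fiber (running total 9.0 g).
Take 1 serving of strawberries: uses 1 g fat, +3.0 g fiber (running total 12.0 g).
Take 2 servings of chickpeas: uses 6 g fat, +12.0 g fiber (running total 24.0 g).
Take 1.882 servings of avocado: uses 32 g fat, +11.3 g fiber (running total 35.3 g).
Greedy by best ratio exhausts the fat allowance optimally: 35.3 g.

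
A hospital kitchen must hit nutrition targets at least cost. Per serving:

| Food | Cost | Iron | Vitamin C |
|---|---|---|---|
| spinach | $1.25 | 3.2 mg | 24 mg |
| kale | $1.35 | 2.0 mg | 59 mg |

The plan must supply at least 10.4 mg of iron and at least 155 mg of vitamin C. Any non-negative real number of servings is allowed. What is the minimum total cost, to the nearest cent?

The cheapest plan sits at a corner of the feasible region — with two constraints it uses at most two foods.
spinach only: max(10.4/3.2, 155/24) = 6.458 servings → $8.07.
kale only: max(10.4/2.0, 155/59) = 5.2 servings → $7.02.
spinach + kale with both tight: 2.156 servings and 1.75 servings → $5.06.
Cheapest feasible corner: $5.06.

$5.06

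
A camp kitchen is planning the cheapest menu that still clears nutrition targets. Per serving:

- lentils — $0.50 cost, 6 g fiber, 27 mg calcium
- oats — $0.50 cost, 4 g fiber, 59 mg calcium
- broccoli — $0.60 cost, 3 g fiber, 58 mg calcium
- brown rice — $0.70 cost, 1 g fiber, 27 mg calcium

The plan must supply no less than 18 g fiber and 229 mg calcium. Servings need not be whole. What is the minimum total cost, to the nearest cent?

$2.10

The cheapest plan sits at a corner of the feasible region — with two constraints it uses at most two foods.
lentils only: max(18/6, 229/27) = 8.481 servings → $4.24.
oats only: max(18/4, 229/59) = 4.5 servings → $2.25.
broccoli only: max(18/3, 229/58) = 6 servings → $3.60.
brown rice only: max(18/1, 229/27) = 18 servings → $12.60.
lentils + oats with both tight: 0.5935 servings and 3.61 servings → $2.10.
lentils + broccoli with both tight: 1.337 servings and 3.326 servings → $2.66.
lentils + brown rice with both tight: 1.904 servings and 6.578 servings → $5.56.
oats + broccoli: intersection lies outside the first quadrant.
oats + brown rice: the both-tight solution has a negative serving — not a feasible corner.
broccoli + brown rice: intersection lies outside the first quadrant.
Cheapest feasible corner: $2.10.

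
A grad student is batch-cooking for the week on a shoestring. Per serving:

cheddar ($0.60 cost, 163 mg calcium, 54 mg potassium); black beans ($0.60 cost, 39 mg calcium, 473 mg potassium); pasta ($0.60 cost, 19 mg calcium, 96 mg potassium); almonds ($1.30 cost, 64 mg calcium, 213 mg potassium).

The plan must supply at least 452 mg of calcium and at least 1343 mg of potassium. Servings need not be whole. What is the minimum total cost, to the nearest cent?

cheddar only: max(452/163, 1343/54) = 24.87 servings → $14.92.
black beans only: max(452/39, 1343/473) = 11.59 servings → $6.95.
pasta only: max(452/19, 1343/96) = 23.79 servings → $14.27.
almonds only: max(452/64, 1343/213) = 7.062 servings → $9.18.
cheddar + black beans with both tight: 2.152 servings and 2.594 servings → $2.85.
cheddar + pasta with both tight: 1.222 servings and 13.3 servings → $8.71.
cheddar + almonds with both tight: 0.3302 servings and 6.221 servings → $8.29.
black beans + pasta: intersection lies outside the first quadrant.
black beans + almonds: intersection lies outside the first quadrant.
pasta + almonds: intersection lies outside the first quadrant.
The minimum over all feasible corners is $2.85.

$2.85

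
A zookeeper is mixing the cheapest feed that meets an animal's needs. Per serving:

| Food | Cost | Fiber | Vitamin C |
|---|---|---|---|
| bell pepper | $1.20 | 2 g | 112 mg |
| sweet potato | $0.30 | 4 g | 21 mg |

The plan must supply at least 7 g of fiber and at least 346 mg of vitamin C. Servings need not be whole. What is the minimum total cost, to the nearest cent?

bell pepper only: max(7/2, 346/112) = 3.5 servings → $4.20.
sweet potato only: max(7/4, 346/21) = 16.48 servings → $4.94.
bell pepper + sweet potato with both tight: 3.047 servings and 0.2266 servings → $3.72.
The minimum over all feasible corners is $3.72.

$3.72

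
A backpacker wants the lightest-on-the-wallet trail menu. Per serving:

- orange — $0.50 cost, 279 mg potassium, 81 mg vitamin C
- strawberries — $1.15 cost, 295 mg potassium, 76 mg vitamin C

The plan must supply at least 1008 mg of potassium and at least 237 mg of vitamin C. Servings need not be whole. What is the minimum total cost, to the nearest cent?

$1.81

For a min-cost LP with two ≥-constraints, a basic feasible solution has at most two positive variables.
orange only: max(1008/279, 237/81) = 3.613 servings → $1.81.
strawberries only: max(1008/295, 237/76) = 3.417 servings → $3.93.
orange + strawberries with both targets exact would need a negative amount; discard.
Cheapest feasible corner: $1.81.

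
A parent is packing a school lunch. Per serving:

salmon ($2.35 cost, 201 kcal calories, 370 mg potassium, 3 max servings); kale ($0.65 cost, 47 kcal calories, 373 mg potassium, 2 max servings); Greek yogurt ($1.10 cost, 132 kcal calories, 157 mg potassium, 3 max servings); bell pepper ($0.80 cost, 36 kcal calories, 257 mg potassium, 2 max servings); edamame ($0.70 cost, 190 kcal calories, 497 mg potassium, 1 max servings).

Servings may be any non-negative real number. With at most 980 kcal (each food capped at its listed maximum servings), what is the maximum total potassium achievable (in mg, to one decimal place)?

2892.0 mg

Potassium per kcal: kale 7.936, bell pepper 7.139, edamame 2.616, salmon 1.841, Greek yogurt 1.189.
Take 2 servings of kale: uses 94 kcal, +746.0 mg potassium (running total 746.0 mg).
Take 2 servings of bell pepper: uses 72 kcal, +514.0 mg potassium (running total 1260.0 mg).
Take 1 serving of edamame: uses 190 kcal, +497.0 mg potassium (running total 1757.0 mg).
Take 3 servings of salmon: uses 603 kcal, +1110.0 mg potassium (running total 2867.0 mg).
Take 0.1591 servings of Greek yogurt: uses 21 kcal, +25.0 mg potassium (running total 2892.0 mg).
Greedy by best ratio exhausts the calories allowance optimally: 2892.0 mg.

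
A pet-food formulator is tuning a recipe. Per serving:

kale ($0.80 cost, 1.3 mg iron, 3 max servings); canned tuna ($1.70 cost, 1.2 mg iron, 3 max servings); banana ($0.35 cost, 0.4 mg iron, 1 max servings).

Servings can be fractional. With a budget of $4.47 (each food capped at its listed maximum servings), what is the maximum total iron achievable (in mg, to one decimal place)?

Iron per dollar: kale 1.625, banana 1.143, canned tuna 0.7059.
Take 3 servings of kale: spends $2.40, +3.9 mg iron (running total 3.9 mg).
Take 1 serving of banana: spends $0.35, +0.4 mg iron (running total 4.3 mg).
Take 1.012 servings of canned tuna: spends $1.72, +1.2 mg iron (running total 5.5 mg).
Filling greedily by iron-per-dollar is optimal for one linear limit, giving 5.5 mg.

5.5 mg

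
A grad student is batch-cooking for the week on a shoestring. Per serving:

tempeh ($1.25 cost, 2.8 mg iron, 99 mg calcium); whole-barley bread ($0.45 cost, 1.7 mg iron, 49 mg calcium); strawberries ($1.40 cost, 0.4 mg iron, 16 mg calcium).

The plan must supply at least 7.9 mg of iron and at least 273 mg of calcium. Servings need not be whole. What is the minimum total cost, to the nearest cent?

$2.51

A basic optimal solution has at most two foods positive. Try each food alone and each pair with both targets met exactly.
tempeh only: max(7.9/2.8, 273/99) = 2.821 servings → $3.53.
whole-barley bread only: max(7.9/1.7, 273/49) = 5.571 servings → $2.51.
strawberries only: max(7.9/0.4, 273/16) = 19.75 servings → $27.65.
tempeh + whole-barley bread with both tight: 2.476 servings and 0.5691 servings → $3.35.
tempeh + strawberries with both targets exact would need a negative amount; discard.
whole-barley bread + strawberries with both tight: 2.263 servings and 10.13 servings → $15.20.
So the least-cost plan costs $2.51.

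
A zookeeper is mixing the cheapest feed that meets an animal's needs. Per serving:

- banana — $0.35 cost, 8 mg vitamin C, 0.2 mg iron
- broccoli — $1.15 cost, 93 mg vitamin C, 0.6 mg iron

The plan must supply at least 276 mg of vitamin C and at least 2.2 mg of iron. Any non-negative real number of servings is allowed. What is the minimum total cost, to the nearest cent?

banana only: max(276/8, 2.2/0.2) = 34.5 servings → $12.07.
broccoli only: max(276/93, 2.2/0.6) = 3.667 servings → $4.22.
banana + broccoli with both tight: 2.826 servings and 2.725 servings → $4.12.
Cheapest feasible corner: $4.12.

$4.12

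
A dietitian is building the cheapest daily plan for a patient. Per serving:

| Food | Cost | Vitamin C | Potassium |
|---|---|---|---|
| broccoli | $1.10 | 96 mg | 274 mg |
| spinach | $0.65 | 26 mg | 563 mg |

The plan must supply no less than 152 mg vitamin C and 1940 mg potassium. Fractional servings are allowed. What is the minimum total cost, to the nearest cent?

$2.83

A basic optimal solution has at most two foods positive. Try each food alone and each pair with both targets met exactly.
broccoli only: max(152/96, 1940/274) = 7.08 servings → $7.79.
spinach only: max(152/26, 1940/563) = 5.846 servings → $3.80.
broccoli + spinach with both tight: 0.7488 servings and 3.081 servings → $2.83.
So the least-cost plan costs $2.83.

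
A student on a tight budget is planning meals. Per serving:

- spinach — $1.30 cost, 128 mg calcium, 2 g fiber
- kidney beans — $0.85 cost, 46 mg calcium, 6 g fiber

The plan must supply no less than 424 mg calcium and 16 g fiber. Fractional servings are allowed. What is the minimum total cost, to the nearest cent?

$4.99

Check every corner: each single food scaled to meet both minima, and each pair solved so both constraints bind.
spinach only: max(424/128, 16/2) = 8 servings → $10.40.
kidney beans only: max(424/46, 16/6) = 9.217 servings → $7.83.
spinach + kidney beans with both tight: 2.675 servings and 1.775 servings → $4.99.
So the least-cost plan costs $4.99.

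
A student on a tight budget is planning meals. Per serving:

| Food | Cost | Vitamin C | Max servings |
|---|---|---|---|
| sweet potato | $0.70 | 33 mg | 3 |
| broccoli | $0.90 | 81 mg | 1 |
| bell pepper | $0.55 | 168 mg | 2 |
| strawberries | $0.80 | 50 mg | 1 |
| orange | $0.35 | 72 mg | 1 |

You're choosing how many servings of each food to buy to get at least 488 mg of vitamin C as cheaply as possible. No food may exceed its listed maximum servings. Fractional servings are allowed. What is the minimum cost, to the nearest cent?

$2.34

Cost per mg of vitamin C: bell pepper $0.0033, orange $0.0049, broccoli $0.0111, strawberries $0.0160, sweet potato $0.0212.
Take 2 servings of bell pepper: +336.0 mg vitamin C for $1.10 (total $1.10, still need 152.0 mg).
Take 1 serving of orange: +72.0 mg vitamin C for $0.35 (total $1.45, still need 80.0 mg).
Take 0.9877 servings of broccoli: +80.0 mg vitamin C for $0.89 (total $2.34, still need 0.0 mg).
Filling from the cheapest source first is optimal under one linear minimum: $2.34.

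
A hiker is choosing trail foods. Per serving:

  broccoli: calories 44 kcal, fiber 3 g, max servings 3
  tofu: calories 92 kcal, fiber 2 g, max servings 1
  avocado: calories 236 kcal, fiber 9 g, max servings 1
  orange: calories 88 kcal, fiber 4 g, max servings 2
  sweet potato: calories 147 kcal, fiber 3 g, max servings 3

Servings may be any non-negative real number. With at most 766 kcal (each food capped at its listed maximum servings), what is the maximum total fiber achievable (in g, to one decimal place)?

Fiber per kcal: broccoli 0.06818, orange 0.04545, avocado 0.03814, tofu 0.02174, sweet potato 0.02041.
Take 3 servings of broccoli: uses 132 kcal, +9.0 g fiber (running total 9.0 g).
Take 2 servings of orange: uses 176 kcal, +8.0 g fiber (running total 17.0 g).
Take 1 serving of avocado: uses 236 kcal, +9.0 g fiber (running total 26.0 g).
Take 1 serving of tofu: uses 92 kcal, +2.0 g fiber (running total 28.0 g).
Take 0.8844 servings of sweet potato: uses 130 kcal, +2.7 g fiber (running total 30.7 g).
Greedy by best ratio exhausts the calories allowance optimally: 30.7 g.

30.7 g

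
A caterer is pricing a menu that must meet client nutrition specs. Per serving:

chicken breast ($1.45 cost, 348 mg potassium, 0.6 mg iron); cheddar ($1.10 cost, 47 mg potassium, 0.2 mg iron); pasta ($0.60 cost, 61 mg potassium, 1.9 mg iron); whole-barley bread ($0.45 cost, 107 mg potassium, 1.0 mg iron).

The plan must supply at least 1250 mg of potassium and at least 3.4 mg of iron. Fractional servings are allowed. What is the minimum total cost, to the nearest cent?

Two binding constraints pin down two serving amounts, so the optimal mix uses at most two foods. The candidates are each food alone (scaled to the tighter of potassium/iron) and each pair with both constraints tight.
chicken breast only: max(1250/348, 3.4/0.6) = 5.667 servings → $8.22.
cheddar only: max(1250/47, 3.4/0.2) = 26.6 servings → $29.26.
pasta only: max(1250/61, 3.4/1.9) = 20.49 servings → $12.30.
whole-barley bread only: max(1250/107, 3.4/1.0) = 11.68 servings → $5.26.
chicken breast + cheddar with both tight: 2.179 servings and 10.46 servings → $14.67.
chicken breast + pasta with both tight: 3.47 servings and 0.6936 servings → $5.45.
chicken breast + whole-barley bread with both tight: 3.123 servings and 1.526 servings → $5.21.
cheddar + pasta: intersection lies outside the first quadrant.
cheddar + whole-barley bread: the both-tight solution has a negative serving — not a feasible corner.
pasta + whole-barley bread: the both-tight solution has a negative serving — not a feasible corner.
So the least-cost plan costs $5.21.

$5.21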